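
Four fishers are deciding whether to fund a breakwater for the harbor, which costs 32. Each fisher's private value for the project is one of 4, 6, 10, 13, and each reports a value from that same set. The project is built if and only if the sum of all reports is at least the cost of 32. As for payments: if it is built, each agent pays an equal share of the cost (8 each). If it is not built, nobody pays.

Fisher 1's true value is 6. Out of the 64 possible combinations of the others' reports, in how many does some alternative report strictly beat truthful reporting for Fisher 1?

Others report (4, 10, 13): truth gives -2; report 4 gives 0 > -2. Violating.
Others report (4, 13, 10): truth gives -2; report 4 gives 0 > -2. Violating.
Others report (6, 10, 10): truth gives -2; report 4 gives 0 > -2. Violating.
Others report (10, 4, 13): truth gives -2; report 4 gives 0 > -2. Violating.
Others report (4, 4, 4): truth gives 0; no alternative beats it.
Others report (4, 4, 6): truth gives 0; no alternative beats it.
(Checking all 64 profiles: 9 have a profitable deviation, 55 do not.)

9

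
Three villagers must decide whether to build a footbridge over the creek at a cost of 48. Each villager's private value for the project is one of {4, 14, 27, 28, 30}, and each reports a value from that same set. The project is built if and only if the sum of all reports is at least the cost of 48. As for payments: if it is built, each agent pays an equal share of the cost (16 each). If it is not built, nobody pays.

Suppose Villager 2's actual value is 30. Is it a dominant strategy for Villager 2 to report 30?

Yes

Check each profile of the others' reports and compare truth against every alternative report.
Others report (4, 14): truth gives 14, best alternative gives 0.
Others report (14, 4): truth gives 14, best alternative gives 0.
Others report (4, 27): truth gives 14, best alternative gives 14.
Others report (4, 28): truth gives 14, best alternative gives 14.
Others report (4, 30): truth gives 14, best alternative gives 14.
Others report (14, 14): truth gives 14, best alternative gives 14.
(Remaining 19 profiles checked similarly; truth is weakly best in each.)
In every case the truthful report is at least as good as any alternative, so it is a dominant strategy.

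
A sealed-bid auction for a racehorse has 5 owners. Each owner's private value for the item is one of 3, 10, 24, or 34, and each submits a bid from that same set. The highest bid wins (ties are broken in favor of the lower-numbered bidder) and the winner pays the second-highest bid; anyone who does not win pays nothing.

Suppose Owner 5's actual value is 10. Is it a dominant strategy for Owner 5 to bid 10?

Yes

Check each profile of the others' bids and compare truth against every alternative bid.
Others bid (3, 3, 3, 3): truth gives 7, best alternative gives 7.
Others bid (3, 3, 3, 10): truth gives 0, best alternative gives 0.
Others bid (3, 3, 3, 24): truth gives 0, best alternative gives 0.
Others bid (3, 3, 3, 34): truth gives 0, best alternative gives 0.
Others bid (3, 3, 10, 3): truth gives 0, best alternative gives 0.
Others bid (3, 3, 10, 10): truth gives 0, best alternative gives 0.
(Remaining 250 profiles checked similarly; truth is weakly best in each.)
In every case the truthful bid is at least as good as any alternative, so it is a dominant strategy.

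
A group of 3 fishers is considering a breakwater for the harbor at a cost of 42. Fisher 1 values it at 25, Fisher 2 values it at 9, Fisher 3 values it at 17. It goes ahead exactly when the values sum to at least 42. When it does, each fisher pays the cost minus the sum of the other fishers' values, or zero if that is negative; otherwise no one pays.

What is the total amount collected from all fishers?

Total value 51 ≥ cost 42, so it is built.
Fisher 1: others sum to 26; max(0, 42 - 26) = 16.
Fisher 2: others sum to 42; max(0, 42 - 42) = 0.
Fisher 3: others sum to 34; max(0, 42 - 34) = 8.
Total collected = 16 + 0 + 8 = 24.

24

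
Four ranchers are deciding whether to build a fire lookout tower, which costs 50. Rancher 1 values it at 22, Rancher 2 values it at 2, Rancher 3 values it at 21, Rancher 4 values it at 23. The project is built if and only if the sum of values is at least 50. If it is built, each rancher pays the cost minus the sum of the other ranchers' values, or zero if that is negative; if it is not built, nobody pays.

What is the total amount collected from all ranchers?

12

Total value 68 ≥ cost 50, so it is built.
Rancher 1: others sum to 46; max(0, 50 - 46) = 4.
Rancher 2: others sum to 66; max(0, 50 - 66) = 0.
Rancher 3: others sum to 47; max(0, 50 - 47) = 3.
Rancher 4: others sum to 45; max(0, 50 - 45) = 5.
Total collected = 4 + 0 + 3 + 5 = 12.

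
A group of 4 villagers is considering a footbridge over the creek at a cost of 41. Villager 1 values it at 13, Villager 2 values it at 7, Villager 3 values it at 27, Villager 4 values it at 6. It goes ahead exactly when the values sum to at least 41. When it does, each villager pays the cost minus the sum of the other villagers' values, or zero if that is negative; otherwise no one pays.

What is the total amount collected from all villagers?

Total value 53 ≥ cost 41, so it is built.
Villager 1: others sum to 40; max(0, 41 - 40) = 1.
Villager 2: others sum to 46; max(0, 41 - 46) = 0.
Villager 3: others sum to 26; max(0, 41 - 26) = 15.
Villager 4: others sum to 47; max(0, 41 - 47) = 0.
Total collected = 1 + 0 + 15 + 0 = 16.

16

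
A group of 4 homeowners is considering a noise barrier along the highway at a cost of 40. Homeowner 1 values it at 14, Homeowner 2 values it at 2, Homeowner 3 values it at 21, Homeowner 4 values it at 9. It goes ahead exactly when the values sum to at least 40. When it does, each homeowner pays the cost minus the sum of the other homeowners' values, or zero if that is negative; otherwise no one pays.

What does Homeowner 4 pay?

3

Total value 46 ≥ cost 40, so the project is built.
The other homeowners' values sum to 37.
Cost minus that sum is 40 - 37 = 3.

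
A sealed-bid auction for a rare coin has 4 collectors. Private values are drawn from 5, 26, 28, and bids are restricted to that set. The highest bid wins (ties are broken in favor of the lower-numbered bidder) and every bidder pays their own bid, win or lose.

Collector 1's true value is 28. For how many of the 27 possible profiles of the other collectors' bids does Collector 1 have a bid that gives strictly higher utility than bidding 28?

Others bid (5, 5, 5): truth gives 0; bid 5 gives 23 > 0. Violating.
Others bid (5, 5, 26): truth gives 0; bid 26 gives 2 > 0. Violating.
Others bid (5, 26, 5): truth gives 0; bid 26 gives 2 > 0. Violating.
Others bid (5, 26, 26): truth gives 0; bid 26 gives 2 > 0. Violating.
Others bid (5, 5, 28): truth gives 0; no alternative beats it.
Others bid (5, 26, 28): truth gives 0; no alternative beats it.
(Checking all 27 profiles: 8 have a profitable deviation, 19 do not.)

8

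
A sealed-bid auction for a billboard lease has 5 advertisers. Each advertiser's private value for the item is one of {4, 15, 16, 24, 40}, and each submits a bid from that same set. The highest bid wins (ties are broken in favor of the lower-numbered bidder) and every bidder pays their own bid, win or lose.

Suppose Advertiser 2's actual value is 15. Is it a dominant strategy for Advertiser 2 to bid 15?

No

Consider the case where Advertiser 1 bids 4, Advertiser 3 bids 4, Advertiser 4 bids 4 and Advertiser 5 bids 16.
Truthful bid 15: loses but pays 15, utility -15.
Bid 4 instead: loses but pays 4, utility -4.
Since -4 > -15, bidding 4 is strictly better here, so truthful bidding is not dominant.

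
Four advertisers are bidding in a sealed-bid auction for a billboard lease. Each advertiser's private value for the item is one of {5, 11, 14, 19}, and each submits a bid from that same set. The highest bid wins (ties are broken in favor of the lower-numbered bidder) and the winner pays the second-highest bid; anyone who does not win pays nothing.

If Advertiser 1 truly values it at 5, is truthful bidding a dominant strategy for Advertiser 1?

Check each profile of the others' bids and compare truth against every alternative bid.
Others bid (5, 5, 11): truth gives 0, best alternative gives -6.
Others bid (5, 11, 5): truth gives 0, best alternative gives -6.
Others bid (5, 11, 11): truth gives 0, best alternative gives -6.
Others bid (11, 5, 5): truth gives 0, best alternative gives -6.
Others bid (11, 5, 11): truth gives 0, best alternative gives -6.
Others bid (11, 11, 5): truth gives 0, best alternative gives -6.
(Remaining 58 profiles checked similarly; truth is weakly best in each.)
In every case the truthful bid is at least as good as any alternative, so it is a dominant strategy.

Yes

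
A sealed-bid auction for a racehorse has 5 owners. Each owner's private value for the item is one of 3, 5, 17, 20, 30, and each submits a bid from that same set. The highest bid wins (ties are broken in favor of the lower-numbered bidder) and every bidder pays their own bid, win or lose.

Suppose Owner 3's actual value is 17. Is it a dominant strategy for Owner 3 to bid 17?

Consider the case where Owner 1 bids 3, Owner 2 bids 3, Owner 4 bids 3 and Owner 5 bids 3.
Truthful bid 17: wins, pays 17, utility 17 - 17 = 0.
Bid 5 instead: wins, pays 5, utility 17 - 5 = 12.
Since 12 > 0, bidding 5 is strictly better here, so truthful bidding is not dominant.

No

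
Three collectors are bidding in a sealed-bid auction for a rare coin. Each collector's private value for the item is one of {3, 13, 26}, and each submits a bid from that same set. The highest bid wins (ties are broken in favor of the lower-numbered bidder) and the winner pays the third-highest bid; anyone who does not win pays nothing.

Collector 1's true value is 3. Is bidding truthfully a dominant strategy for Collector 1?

Yes

Check each profile of the others' bids and compare truth against every alternative bid.
Others bid (13, 13): truth gives 0, best alternative gives -10.
Others bid (3, 3): truth gives 0, best alternative gives 0.
Others bid (3, 13): truth gives 0, best alternative gives 0.
Others bid (3, 26): truth gives 0, best alternative gives 0.
Others bid (13, 3): truth gives 0, best alternative gives 0.
Others bid (13, 26): truth gives 0, best alternative gives 0.
(Remaining 3 profiles checked similarly; truth is weakly best in each.)
In every case the truthful bid is at least as good as any alternative, so it is a dominant strategy.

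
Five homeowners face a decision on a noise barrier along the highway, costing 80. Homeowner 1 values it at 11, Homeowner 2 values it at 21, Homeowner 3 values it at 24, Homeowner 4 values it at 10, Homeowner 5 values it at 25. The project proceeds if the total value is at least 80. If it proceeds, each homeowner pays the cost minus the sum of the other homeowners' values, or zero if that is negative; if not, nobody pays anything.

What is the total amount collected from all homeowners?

Total value 91 ≥ cost 80, so it is built.
Homeowner 1: others sum to 80; max(0, 80 - 80) = 0.
Homeowner 2: others sum to 70; max(0, 80 - 70) = 10.
Homeowner 3: others sum to 67; max(0, 80 - 67) = 13.
Homeowner 4: others sum to 81; max(0, 80 - 81) = 0.
Homeowner 5: others sum to 66; max(0, 80 - 66) = 14.
Total collected = 0 + 10 + 13 + 0 + 14 = 37.

37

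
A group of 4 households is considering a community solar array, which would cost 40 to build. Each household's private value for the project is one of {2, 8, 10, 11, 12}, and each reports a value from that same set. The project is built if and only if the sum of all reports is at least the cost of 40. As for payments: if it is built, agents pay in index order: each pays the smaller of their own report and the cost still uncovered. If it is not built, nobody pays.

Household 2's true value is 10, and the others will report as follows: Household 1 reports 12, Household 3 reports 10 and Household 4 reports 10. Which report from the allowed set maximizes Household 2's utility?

8

Report 2: project not built, utility 0.
Report 8: project built, pays 8, utility 10 - 8 = 2.
Report 10: project built, pays 10, utility 10 - 10 = 0.
Report 11: project built, pays 11, utility 10 - 11 = -1.
Report 12: project built, pays 12, utility 10 - 12 = -2.
The best choice is 8 with utility 2.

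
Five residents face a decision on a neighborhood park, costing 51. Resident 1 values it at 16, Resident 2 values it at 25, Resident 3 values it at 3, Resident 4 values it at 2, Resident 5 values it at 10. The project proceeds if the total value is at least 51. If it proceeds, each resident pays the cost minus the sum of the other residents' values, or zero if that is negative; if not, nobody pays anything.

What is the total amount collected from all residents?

Total value 56 ≥ cost 51, so it is built.
Resident 1: others sum to 40; max(0, 51 - 40) = 11.
Resident 2: others sum to 31; max(0, 51 - 31) = 20.
Resident 3: others sum to 53; max(0, 51 - 53) = 0.
Resident 4: others sum to 54; max(0, 51 - 54) = 0.
Resident 5: others sum to 46; max(0, 51 - 46) = 5.
Total collected = 11 + 20 + 0 + 0 + 5 = 36.

36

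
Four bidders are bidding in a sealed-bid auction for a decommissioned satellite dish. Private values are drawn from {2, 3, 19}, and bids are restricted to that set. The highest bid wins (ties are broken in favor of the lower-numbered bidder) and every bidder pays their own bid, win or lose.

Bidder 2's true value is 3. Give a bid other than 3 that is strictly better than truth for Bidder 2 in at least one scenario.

Suppose Bidder 1 bids 2, Bidder 3 bids 2 and Bidder 4 bids 19.
Bid 3: loses but pays 3, utility -3.
Bid 2: loses but pays 2, utility -2.
So bidding 2 beats truth here (-2 > -3).

2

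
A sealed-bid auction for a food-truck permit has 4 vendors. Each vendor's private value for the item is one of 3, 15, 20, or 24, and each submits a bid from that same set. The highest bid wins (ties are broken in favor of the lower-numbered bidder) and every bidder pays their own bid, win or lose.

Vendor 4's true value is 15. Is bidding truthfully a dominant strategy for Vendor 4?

Consider the case where Vendor 1 bids 3, Vendor 2 bids 3 and Vendor 3 bids 15.
Truthful bid 15: loses but pays 15, utility -15.
Bid 3 instead: loses but pays 3, utility -3.
Since -3 > -15, bidding 3 is strictly better here, so truthful bidding is not dominant.

No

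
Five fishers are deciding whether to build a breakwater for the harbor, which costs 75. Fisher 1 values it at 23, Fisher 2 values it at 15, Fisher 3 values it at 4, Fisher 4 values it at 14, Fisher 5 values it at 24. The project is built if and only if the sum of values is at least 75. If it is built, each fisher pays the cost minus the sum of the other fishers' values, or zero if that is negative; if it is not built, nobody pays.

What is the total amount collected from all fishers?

Total value 80 ≥ cost 75, so it is built.
Fisher 1: others sum to 57; max(0, 75 - 57) = 18.
Fisher 2: others sum to 65; max(0, 75 - 65) = 10.
Fisher 3: others sum to 76; max(0, 75 - 76) = 0.
Fisher 4: others sum to 66; max(0, 75 - 66) = 9.
Fisher 5: others sum to 56; max(0, 75 - 56) = 19.
Total collected = 18 + 10 + 0 + 9 + 19 = 56.

56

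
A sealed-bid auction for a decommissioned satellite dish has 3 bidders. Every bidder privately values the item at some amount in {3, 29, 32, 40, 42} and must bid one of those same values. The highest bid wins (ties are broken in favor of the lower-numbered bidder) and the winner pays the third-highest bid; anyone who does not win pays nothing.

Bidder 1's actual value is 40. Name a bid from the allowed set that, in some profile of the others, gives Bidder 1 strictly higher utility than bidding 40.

Suppose Bidder 2 bids 3 and Bidder 3 bids 42.
Bid 40: loses, pays 0, utility 0.
Bid 42: wins, pays 3, utility 40 - 3 = 37.
So bidding 42 beats truth here (37 > 0).

42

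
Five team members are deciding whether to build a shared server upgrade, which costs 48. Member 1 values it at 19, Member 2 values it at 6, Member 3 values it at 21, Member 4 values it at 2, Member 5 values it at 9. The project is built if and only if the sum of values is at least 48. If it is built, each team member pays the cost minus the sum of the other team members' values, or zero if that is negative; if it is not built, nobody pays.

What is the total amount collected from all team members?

22

Total value 57 ≥ cost 48, so it is built.
Member 1: others sum to 38; max(0, 48 - 38) = 10.
Member 2: others sum to 51; max(0, 48 - 51) = 0.
Member 3: others sum to 36; max(0, 48 - 36) = 12.
Member 4: others sum to 55; max(0, 48 - 55) = 0.
Member 5: others sum to 48; max(0, 48 - 48) = 0.
Total collected = 10 + 0 + 12 + 0 + 0 = 22.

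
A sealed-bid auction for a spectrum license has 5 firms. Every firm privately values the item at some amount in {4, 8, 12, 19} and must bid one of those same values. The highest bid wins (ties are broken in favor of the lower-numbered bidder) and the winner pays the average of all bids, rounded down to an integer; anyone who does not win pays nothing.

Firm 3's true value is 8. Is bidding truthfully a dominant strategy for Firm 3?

No

Consider the case where Firm 1 bids 4, Firm 2 bids 4, Firm 4 bids 4 and Firm 5 bids 12.
Truthful bid 8: loses, pays 0, utility 0.
Bid 12 instead: wins, pays 7, utility 8 - 7 = 1.
Since 1 > 0, bidding 12 is strictly better here, so truthful bidding is not dominant.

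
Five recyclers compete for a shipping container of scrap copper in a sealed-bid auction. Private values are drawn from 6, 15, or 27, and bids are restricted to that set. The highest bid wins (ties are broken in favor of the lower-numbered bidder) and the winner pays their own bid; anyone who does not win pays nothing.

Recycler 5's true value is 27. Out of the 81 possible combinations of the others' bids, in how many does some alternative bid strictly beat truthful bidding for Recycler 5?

Others bid (6, 6, 6, 6): truth gives 0; bid 15 gives 12 > 0. Violating.
Others bid (6, 6, 6, 15): truth gives 0; no alternative beats it.
Others bid (6, 6, 6, 27): truth gives 0; no alternative beats it.
(Checking all 81 profiles: 1 has a profitable deviation, 80 do not.)

1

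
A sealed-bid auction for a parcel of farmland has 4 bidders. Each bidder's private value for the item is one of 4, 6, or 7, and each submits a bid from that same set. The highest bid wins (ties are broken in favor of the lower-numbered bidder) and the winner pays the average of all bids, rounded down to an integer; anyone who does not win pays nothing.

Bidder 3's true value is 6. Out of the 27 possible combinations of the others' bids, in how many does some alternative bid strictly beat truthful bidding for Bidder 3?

6

Others bid (4, 4, 7): truth gives 0; bid 7 gives 1 > 0. Violating.
Others bid (4, 6, 4): truth gives 0; bid 7 gives 1 > 0. Violating.
Others bid (4, 6, 6): truth gives 0; bid 7 gives 1 > 0. Violating.
Others bid (6, 4, 4): truth gives 0; bid 7 gives 1 > 0. Violating.
Others bid (4, 4, 4): truth gives 2; no alternative beats it.
Others bid (4, 4, 6): truth gives 1; no alternative beats it.
(Checking all 27 profiles: 6 have a profitable deviation, 21 do not.)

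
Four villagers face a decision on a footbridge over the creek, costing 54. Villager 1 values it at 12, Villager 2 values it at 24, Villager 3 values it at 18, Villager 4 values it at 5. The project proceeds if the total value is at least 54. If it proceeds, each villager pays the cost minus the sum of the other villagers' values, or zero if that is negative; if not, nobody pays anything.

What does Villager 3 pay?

13

Total value 59 ≥ cost 54, so the project is built.
The other villagers' values sum to 41.
Cost minus that sum is 54 - 41 = 13.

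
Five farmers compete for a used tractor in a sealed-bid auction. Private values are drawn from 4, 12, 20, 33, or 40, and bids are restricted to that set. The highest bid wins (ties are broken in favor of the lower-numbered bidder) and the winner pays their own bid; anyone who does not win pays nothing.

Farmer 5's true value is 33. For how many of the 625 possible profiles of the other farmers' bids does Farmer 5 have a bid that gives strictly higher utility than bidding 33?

Others bid (4, 4, 4, 4): truth gives 0; bid 12 gives 21 > 0. Violating.
Others bid (4, 4, 4, 12): truth gives 0; bid 20 gives 13 > 0. Violating.
Others bid (4, 4, 12, 4): truth gives 0; bid 20 gives 13 > 0. Violating.
Others bid (4, 4, 12, 12): truth gives 0; bid 20 gives 13 > 0. Violating.
Others bid (4, 4, 4, 20): truth gives 0; no alternative beats it.
Others bid (4, 4, 4, 33): truth gives 0; no alternative beats it.
(Checking all 625 profiles: 16 have a profitable deviation, 609 do not.)

16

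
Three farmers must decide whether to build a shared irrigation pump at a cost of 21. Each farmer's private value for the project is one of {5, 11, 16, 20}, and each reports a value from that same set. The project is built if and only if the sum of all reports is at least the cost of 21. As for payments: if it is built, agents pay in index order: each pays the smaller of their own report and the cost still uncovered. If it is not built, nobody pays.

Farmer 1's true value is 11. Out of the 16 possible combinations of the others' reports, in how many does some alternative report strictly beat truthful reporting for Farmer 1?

15

Others report (5, 11): truth gives 0; report 5 gives 6 > 0. Violating.
Others report (5, 16): truth gives 0; report 5 gives 6 > 0. Violating.
Others report (5, 20): truth gives 0; report 5 gives 6 > 0. Violating.
Others report (11, 5): truth gives 0; report 5 gives 6 > 0. Violating.
Others report (5, 5): truth gives 0; no alternative beats it.
(Checking all 16 profiles: 15 have a profitable deviation, 1 does not.)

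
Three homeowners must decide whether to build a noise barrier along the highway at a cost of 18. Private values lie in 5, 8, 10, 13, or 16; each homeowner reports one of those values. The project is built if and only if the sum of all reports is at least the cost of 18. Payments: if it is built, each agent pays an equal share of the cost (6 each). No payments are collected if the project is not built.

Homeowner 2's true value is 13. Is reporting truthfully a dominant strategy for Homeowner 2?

Yes

Check each profile of the others' reports and compare truth against every alternative report.
Others report (5, 5): truth gives 7, best alternative gives 7.
Others report (5, 8): truth gives 7, best alternative gives 7.
Others report (5, 10): truth gives 7, best alternative gives 7.
Others report (5, 13): truth gives 7, best alternative gives 7.
Others report (5, 16): truth gives 7, best alternative gives 7.
Others report (8, 5): truth gives 7, best alternative gives 7.
(Remaining 19 profiles checked similarly; truth is weakly best in each.)
In every case the truthful report is at least as good as any alternative, so it is a dominant strategy.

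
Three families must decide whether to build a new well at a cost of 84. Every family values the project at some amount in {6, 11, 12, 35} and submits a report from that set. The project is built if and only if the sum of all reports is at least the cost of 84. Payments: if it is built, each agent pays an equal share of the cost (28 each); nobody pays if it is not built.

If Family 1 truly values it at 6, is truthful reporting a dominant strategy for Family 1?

Check each profile of the others' reports and compare truth against every alternative report.
Others report (6, 6): truth gives 0, best alternative gives 0.
Others report (6, 11): truth gives 0, best alternative gives 0.
Others report (6, 12): truth gives 0, best alternative gives 0.
Others report (6, 35): truth gives 0, best alternative gives 0.
Others report (11, 6): truth gives 0, best alternative gives 0.
Others report (11, 11): truth gives 0, best alternative gives 0.
(Remaining 10 profiles checked similarly; truth is weakly best in each.)
In every case the truthful report is at least as good as any alternative, so it is a dominant strategy.

Yes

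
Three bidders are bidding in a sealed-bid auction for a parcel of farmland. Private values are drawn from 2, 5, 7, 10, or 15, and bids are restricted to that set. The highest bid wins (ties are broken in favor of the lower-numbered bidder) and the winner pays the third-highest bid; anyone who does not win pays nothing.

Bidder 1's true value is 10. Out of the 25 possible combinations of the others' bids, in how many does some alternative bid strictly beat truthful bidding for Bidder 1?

6

Others bid (2, 15): truth gives 0; bid 15 gives 8 > 0. Violating.
Others bid (5, 15): truth gives 0; bid 15 gives 5 > 0. Violating.
Others bid (7, 15): truth gives 0; bid 15 gives 3 > 0. Violating.
Others bid (15, 2): truth gives 0; bid 15 gives 8 > 0. Violating.
Others bid (2, 2): truth gives 8; no alternative beats it.
Others bid (2, 5): truth gives 8; no alternative beats it.
(Checking all 25 profiles: 6 have a profitable deviation, 19 do not.)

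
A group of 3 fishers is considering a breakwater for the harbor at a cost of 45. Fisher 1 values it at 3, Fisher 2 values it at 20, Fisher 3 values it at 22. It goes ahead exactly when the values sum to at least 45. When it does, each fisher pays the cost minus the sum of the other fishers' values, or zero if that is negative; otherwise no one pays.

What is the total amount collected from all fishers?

Total value 45 ≥ cost 45, so it is built.
Fisher 1: others sum to 42; max(0, 45 - 42) = 3.
Fisher 2: others sum to 25; max(0, 45 - 25) = 20.
Fisher 3: others sum to 23; max(0, 45 - 23) = 22.
Total collected = 3 + 20 + 22 = 45.

45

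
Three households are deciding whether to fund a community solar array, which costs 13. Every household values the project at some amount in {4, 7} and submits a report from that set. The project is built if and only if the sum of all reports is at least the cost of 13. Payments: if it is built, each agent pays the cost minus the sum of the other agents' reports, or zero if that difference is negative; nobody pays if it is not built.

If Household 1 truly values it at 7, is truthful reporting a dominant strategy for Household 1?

Check each profile of the others' reports and compare truth against every alternative report.
Others report (4, 4): truth gives 2, best alternative gives 0.
Others report (7, 7): truth gives 7, best alternative gives 7.
Others report (4, 7): truth gives 5, best alternative gives 5.
Others report (7, 4): truth gives 5, best alternative gives 5.
In every case the truthful report is at least as good as any alternative, so it is a dominant strategy.

Yes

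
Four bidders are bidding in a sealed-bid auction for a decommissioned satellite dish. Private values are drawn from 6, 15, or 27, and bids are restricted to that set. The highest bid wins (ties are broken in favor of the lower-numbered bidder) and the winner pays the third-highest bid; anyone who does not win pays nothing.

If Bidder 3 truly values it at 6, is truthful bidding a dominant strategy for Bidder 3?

Check each profile of the others' bids and compare truth against every alternative bid.
Others bid (6, 6, 6): truth gives 0, best alternative gives 0.
Others bid (6, 6, 15): truth gives 0, best alternative gives 0.
Others bid (6, 6, 27): truth gives 0, best alternative gives 0.
Others bid (6, 15, 6): truth gives 0, best alternative gives 0.
Others bid (6, 15, 15): truth gives 0, best alternative gives 0.
Others bid (6, 15, 27): truth gives 0, best alternative gives 0.
(Remaining 21 profiles checked similarly; truth is weakly best in each.)
In every case the truthful bid is at least as good as any alternative, so it is a dominant strategy.

Yes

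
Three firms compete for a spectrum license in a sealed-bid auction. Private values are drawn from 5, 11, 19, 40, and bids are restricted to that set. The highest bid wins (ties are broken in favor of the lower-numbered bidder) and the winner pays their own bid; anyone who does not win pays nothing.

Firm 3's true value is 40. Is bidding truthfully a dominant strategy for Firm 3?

No

Consider the case where Firm 1 bids 5 and Firm 2 bids 5.
Truthful bid 40: wins, pays 40, utility 40 - 40 = 0.
Bid 11 instead: wins, pays 11, utility 40 - 11 = 29.
Since 29 > 0, bidding 11 is strictly better here, so truthful bidding is not dominant.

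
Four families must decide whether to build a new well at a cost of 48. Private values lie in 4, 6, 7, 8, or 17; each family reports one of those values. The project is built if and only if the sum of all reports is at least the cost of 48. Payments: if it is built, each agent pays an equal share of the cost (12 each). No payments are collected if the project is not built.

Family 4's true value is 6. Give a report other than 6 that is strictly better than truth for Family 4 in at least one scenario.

Suppose Family 1 reports 8, Family 2 reports 17 and Family 3 reports 17.
Report 6: project built, pays 12, utility 6 - 12 = -6.
Report 4: project not built, utility 0.
So reporting 4 beats truth here (0 > -6).

4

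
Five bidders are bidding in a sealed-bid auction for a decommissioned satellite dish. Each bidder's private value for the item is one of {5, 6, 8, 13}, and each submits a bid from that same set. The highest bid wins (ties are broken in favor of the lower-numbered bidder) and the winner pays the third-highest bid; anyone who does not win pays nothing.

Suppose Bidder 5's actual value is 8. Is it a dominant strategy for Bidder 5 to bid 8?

No

Consider the case where Bidder 1 bids 5, Bidder 2 bids 5, Bidder 3 bids 5 and Bidder 4 bids 8.
Truthful bid 8: loses, pays 0, utility 0.
Bid 13 instead: wins, pays 5, utility 8 - 5 = 3.
Since 3 > 0, bidding 13 is strictly better here, so truthful bidding is not dominant.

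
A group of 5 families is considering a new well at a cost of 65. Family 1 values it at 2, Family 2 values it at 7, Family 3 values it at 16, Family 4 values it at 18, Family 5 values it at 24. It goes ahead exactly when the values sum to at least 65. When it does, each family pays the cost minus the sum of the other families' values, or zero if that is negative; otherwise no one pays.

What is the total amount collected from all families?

57

Total value 67 ≥ cost 65, so it is built.
Family 1: others sum to 65; max(0, 65 - 65) = 0.
Family 2: others sum to 60; max(0, 65 - 60) = 5.
Family 3: others sum to 51; max(0, 65 - 51) = 14.
Family 4: others sum to 49; max(0, 65 - 49) = 16.
Family 5: others sum to 43; max(0, 65 - 43) = 22.
Total collected = 0 + 5 + 14 + 16 + 22 = 57.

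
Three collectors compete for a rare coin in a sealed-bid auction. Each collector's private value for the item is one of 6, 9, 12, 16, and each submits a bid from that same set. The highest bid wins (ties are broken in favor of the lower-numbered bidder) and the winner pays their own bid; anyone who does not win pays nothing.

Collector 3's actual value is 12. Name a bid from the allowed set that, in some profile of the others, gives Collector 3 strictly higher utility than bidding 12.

Suppose Collector 1 bids 6 and Collector 2 bids 6.
Bid 12: wins, pays 12, utility 12 - 12 = 0.
Bid 9: wins, pays 9, utility 12 - 9 = 3.
So bidding 9 beats truth here (3 > 0).

9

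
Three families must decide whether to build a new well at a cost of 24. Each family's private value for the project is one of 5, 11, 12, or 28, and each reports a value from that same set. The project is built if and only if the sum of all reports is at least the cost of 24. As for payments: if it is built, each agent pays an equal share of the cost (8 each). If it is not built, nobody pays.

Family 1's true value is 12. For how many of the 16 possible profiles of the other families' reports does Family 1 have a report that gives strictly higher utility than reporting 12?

1

Others report (5, 5): truth gives 0; report 28 gives 4 > 0. Violating.
Others report (5, 11): truth gives 4; no alternative beats it.
Others report (5, 12): truth gives 4; no alternative beats it.
(Checking all 16 profiles: 1 has a profitable deviation, 15 do not.)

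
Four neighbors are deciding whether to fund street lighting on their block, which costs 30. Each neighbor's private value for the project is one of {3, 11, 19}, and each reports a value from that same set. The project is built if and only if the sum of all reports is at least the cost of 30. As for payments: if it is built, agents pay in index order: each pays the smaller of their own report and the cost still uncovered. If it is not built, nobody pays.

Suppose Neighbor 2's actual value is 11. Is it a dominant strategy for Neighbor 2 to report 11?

No

Consider the case where Neighbor 1 reports 3, Neighbor 3 reports 11 and Neighbor 4 reports 19.
Truthful report 11: project built, pays 11, utility 11 - 11 = 0.
Report 3 instead: project built, pays 3, utility 11 - 3 = 8.
Since 8 > 0, reporting 3 is strictly better here, so truthful reporting is not dominant.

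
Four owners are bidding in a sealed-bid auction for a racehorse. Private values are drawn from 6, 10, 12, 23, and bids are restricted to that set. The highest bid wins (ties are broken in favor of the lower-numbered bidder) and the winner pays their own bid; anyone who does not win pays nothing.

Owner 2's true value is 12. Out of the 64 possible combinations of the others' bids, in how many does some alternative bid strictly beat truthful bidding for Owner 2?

Others bid (6, 6, 6): truth gives 0; bid 10 gives 2 > 0. Violating.
Others bid (6, 6, 10): truth gives 0; bid 10 gives 2 > 0. Violating.
Others bid (6, 10, 6): truth gives 0; bid 10 gives 2 > 0. Violating.
Others bid (6, 10, 10): truth gives 0; bid 10 gives 2 > 0. Violating.
Others bid (6, 6, 12): truth gives 0; no alternative beats it.
Others bid (6, 6, 23): truth gives 0; no alternative beats it.
(Checking all 64 profiles: 4 have a profitable deviation, 60 do not.)

4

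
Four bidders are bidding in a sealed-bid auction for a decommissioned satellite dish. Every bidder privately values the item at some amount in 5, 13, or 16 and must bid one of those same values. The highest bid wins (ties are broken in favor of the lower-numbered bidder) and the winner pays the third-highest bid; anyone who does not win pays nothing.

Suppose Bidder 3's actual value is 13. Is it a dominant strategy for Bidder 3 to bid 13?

Consider the case where Bidder 1 bids 5, Bidder 2 bids 5 and Bidder 4 bids 16.
Truthful bid 13: loses, pays 0, utility 0.
Bid 16 instead: wins, pays 5, utility 13 - 5 = 8.
Since 8 > 0, bidding 16 is strictly better here, so truthful bidding is not dominant.

No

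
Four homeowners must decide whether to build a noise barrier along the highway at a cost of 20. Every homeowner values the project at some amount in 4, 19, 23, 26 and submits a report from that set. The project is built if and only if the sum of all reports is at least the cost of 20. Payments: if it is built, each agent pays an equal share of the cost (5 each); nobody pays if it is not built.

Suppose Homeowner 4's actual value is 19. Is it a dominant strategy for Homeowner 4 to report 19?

Check each profile of the others' reports and compare truth against every alternative report.
Others report (4, 4, 4): truth gives 14, best alternative gives 14.
Others report (4, 4, 19): truth gives 14, best alternative gives 14.
Others report (4, 4, 23): truth gives 14, best alternative gives 14.
Others report (4, 4, 26): truth gives 14, best alternative gives 14.
Others report (4, 19, 4): truth gives 14, best alternative gives 14.
Others report (4, 19, 19): truth gives 14, best alternative gives 14.
(Remaining 58 profiles checked similarly; truth is weakly best in each.)
In every case the truthful report is at least as good as any alternative, so it is a dominant strategy.

Yes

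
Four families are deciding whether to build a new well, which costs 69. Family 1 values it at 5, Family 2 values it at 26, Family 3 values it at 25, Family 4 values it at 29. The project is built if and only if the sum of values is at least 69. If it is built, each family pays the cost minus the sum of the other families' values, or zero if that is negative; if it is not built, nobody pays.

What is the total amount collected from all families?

32

Total value 85 ≥ cost 69, so it is built.
Family 1: others sum to 80; max(0, 69 - 80) = 0.
Family 2: others sum to 59; max(0, 69 - 59) = 10.
Family 3: others sum to 60; max(0, 69 - 60) = 9.
Family 4: others sum to 56; max(0, 69 - 56) = 13.
Total collected = 0 + 10 + 9 + 13 = 32.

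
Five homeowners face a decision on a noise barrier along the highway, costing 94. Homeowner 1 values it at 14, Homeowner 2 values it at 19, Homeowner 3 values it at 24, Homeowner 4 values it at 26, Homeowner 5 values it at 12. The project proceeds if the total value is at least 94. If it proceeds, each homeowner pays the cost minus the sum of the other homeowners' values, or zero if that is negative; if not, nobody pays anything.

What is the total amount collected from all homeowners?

90

Total value 95 ≥ cost 94, so it is built.
Homeowner 1: others sum to 81; max(0, 94 - 81) = 13.
Homeowner 2: others sum to 76; max(0, 94 - 76) = 18.
Homeowner 3: others sum to 71; max(0, 94 - 71) = 23.
Homeowner 4: others sum to 69; max(0, 94 - 69) = 25.
Homeowner 5: others sum to 83; max(0, 94 - 83) = 11.
Total collected = 13 + 18 + 23 + 25 + 11 = 90.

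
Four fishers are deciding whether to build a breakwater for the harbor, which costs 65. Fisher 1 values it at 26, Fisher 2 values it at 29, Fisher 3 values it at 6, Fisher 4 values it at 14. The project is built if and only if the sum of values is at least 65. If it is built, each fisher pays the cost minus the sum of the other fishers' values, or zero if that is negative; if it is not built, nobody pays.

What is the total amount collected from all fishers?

39

Total value 75 ≥ cost 65, so it is built.
Fisher 1: others sum to 49; max(0, 65 - 49) = 16.
Fisher 2: others sum to 46; max(0, 65 - 46) = 19.
Fisher 3: others sum to 69; max(0, 65 - 69) = 0.
Fisher 4: others sum to 61; max(0, 65 - 61) = 4.
Total collected = 16 + 19 + 0 + 4 = 39.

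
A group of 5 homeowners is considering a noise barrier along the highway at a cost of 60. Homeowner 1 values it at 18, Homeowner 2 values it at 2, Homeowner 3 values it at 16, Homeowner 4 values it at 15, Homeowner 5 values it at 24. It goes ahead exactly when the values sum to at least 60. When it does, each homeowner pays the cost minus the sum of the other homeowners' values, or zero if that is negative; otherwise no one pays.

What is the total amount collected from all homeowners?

13

Total value 75 ≥ cost 60, so it is built.
Homeowner 1: others sum to 57; max(0, 60 - 57) = 3.
Homeowner 2: others sum to 73; max(0, 60 - 73) = 0.
Homeowner 3: others sum to 59; max(0, 60 - 59) = 1.
Homeowner 4: others sum to 60; max(0, 60 - 60) = 0.
Homeowner 5: others sum to 51; max(0, 60 - 51) = 9.
Total collected = 3 + 0 + 1 + 0 + 9 = 13.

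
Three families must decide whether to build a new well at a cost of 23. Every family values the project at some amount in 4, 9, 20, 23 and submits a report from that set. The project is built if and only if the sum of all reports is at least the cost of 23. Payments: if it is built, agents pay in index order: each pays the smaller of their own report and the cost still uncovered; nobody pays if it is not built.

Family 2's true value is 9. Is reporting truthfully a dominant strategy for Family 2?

Consider the case where Family 1 reports 4 and Family 3 reports 20.
Truthful report 9: project built, pays 9, utility 9 - 9 = 0.
Report 4 instead: project built, pays 4, utility 9 - 4 = 5.
Since 5 > 0, reporting 4 is strictly better here, so truthful reporting is not dominant.

No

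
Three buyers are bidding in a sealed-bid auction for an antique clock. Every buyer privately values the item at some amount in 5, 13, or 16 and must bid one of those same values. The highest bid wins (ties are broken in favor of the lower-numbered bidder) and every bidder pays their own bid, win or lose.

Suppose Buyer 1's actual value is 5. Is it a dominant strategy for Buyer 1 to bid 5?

Yes

Check each profile of the others' bids and compare truth against every alternative bid.
Others bid (5, 5): truth gives 0, best alternative gives -8.
Others bid (5, 16): truth gives -5, best alternative gives -11.
Others bid (13, 16): truth gives -5, best alternative gives -11.
Others bid (16, 5): truth gives -5, best alternative gives -11.
Others bid (16, 13): truth gives -5, best alternative gives -11.
Others bid (16, 16): truth gives -5, best alternative gives -11.
(Remaining 3 profiles checked similarly; truth is weakly best in each.)
In every case the truthful bid is at least as good as any alternative, so it is a dominant strategy.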